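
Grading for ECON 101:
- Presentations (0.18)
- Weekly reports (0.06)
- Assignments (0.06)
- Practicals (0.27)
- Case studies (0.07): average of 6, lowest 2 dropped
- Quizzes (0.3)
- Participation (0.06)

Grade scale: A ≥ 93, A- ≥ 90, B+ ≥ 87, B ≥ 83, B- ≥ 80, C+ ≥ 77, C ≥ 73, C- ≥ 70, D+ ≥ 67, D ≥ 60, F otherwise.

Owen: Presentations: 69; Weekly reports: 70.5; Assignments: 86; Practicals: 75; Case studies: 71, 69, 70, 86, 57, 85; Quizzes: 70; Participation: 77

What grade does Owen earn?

C

Case studies: drop 57, 69 → average of remaining 4 = 312/4 = 78
Weighted total:
  Presentations 69 × 0.18 = 12.42
  Weekly reports 70.5 × 0.06 = 4.23
  Assignments 86 × 0.06 = 5.16
  Practicals 75 × 0.27 = 20.25
  Case studies 78 × 0.07 = 5.46
  Quizzes 70 × 0.3 = 21
  Participation 77 × 0.06 = 4.62
Sum = 73.14
73.14 is ≥ 73 and < 77 → C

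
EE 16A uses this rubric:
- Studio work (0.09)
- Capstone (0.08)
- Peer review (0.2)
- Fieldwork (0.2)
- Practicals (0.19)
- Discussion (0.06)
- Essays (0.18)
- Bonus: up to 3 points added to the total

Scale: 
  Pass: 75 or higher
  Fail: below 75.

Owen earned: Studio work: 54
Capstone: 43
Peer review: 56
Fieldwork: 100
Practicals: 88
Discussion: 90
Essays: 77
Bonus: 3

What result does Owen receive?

Pass

Weighted total:
  Studio work 54 × 0.09 = 4.86
  Capstone 43 × 0.08 = 3.44
  Peer review 56 × 0.2 = 11.2
  Fieldwork 100 × 0.2 = 20
  Practicals 88 × 0.19 = 16.72
  Discussion 90 × 0.06 = 5.4
  Essays 77 × 0.18 = 13.86
Sum = 75.48
Bonus: 75.48 + 3 = 78.48
78.48 ≥ 75 → Pass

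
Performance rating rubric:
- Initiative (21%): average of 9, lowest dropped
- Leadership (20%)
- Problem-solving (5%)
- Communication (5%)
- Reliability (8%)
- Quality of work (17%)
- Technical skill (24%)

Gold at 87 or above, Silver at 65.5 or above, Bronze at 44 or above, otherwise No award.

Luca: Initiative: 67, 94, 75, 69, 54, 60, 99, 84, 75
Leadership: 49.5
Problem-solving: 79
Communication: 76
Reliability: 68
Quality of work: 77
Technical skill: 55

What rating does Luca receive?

Initiative: drop 54 → average of remaining 8 = 623/8 = 77.875
Weighted total:
  Initiative 77.875 × 0.21 = 16.35375
  Leadership 49.5 × 0.2 = 9.9
  Problem-solving 79 × 0.05 = 3.95
  Communication 76 × 0.05 = 3.8
  Reliability 68 × 0.08 = 5.44
  Quality of work 77 × 0.17 = 13.09
  Technical skill 55 × 0.24 = 13.2
Sum = 65.73375
65.73375 is ≥ 65.5 and < 87 → Silver

Silver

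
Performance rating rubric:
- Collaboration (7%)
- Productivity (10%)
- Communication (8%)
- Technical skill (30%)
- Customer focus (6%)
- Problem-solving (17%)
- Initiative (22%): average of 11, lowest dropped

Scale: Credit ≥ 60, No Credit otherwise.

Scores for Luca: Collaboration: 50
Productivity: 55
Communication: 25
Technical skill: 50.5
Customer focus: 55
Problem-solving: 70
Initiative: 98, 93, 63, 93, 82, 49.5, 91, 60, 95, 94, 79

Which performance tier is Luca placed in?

Initiative: drop 49.5 → average of remaining 10 = 848/10 = 84.8
Weighted total:
  Collaboration 50 × 0.07 = 3.5
  Productivity 55 × 0.1 = 5.5
  Communication 25 × 0.08 = 2
  Technical skill 50.5 × 0.3 = 15.15
  Customer focus 55 × 0.06 = 3.3
  Problem-solving 70 × 0.17 = 11.9
  Initiative 84.8 × 0.22 = 18.656
Sum = 60.006
60.006 ≥ 60 → Credit

Credit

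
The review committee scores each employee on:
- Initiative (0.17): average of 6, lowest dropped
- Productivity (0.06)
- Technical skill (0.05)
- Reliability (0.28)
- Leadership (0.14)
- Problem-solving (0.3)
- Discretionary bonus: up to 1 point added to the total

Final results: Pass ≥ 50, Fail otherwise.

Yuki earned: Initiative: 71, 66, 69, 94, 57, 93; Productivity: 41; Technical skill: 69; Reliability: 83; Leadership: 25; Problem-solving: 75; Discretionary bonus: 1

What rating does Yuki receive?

Initiative: drop 57 → average of remaining 5 = 393/5 = 78.6
Weighted total:
  Initiative 78.6 × 0.17 = 13.362
  Productivity 41 × 0.06 = 2.46
  Technical skill 69 × 0.05 = 3.45
  Reliability 83 × 0.28 = 23.24
  Leadership 25 × 0.14 = 3.5
  Problem-solving 75 × 0.3 = 22.5
Sum = 68.512
Discretionary bonus: 68.512 + 1 = 69.512
69.512 ≥ 50 → Pass

Pass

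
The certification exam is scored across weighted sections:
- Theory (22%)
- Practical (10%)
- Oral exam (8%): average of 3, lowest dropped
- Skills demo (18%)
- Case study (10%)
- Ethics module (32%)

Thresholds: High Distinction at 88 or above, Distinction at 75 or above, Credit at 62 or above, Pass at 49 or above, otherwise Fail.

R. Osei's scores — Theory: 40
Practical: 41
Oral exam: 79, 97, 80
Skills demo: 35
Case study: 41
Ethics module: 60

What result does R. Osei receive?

Oral exam: drop 79 → average of remaining 2 = 177/2 = 88.5
Weighted total:
  Theory 40 × 0.22 = 8.8
  Practical 41 × 0.1 = 4.1
  Oral exam 88.5 × 0.08 = 7.08
  Skills demo 35 × 0.18 = 6.3
  Case study 41 × 0.1 = 4.1
  Ethics module 60 × 0.32 = 19.2
Sum = 49.58
49.58 is ≥ 49 and < 62 → Pass

Pass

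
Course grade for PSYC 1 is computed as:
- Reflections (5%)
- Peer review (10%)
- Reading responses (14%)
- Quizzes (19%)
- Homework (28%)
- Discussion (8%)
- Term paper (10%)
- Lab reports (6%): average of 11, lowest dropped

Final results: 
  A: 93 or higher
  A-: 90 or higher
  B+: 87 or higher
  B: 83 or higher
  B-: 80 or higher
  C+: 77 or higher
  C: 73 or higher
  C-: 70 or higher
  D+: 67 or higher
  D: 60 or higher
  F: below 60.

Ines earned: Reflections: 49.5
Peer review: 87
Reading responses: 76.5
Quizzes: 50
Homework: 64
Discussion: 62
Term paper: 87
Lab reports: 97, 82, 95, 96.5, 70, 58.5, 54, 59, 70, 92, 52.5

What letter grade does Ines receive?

D+

Lab reports: drop 52.5 → average of remaining 10 = 774/10 = 77.4
Weighted total:
  Reflections 49.5 × 0.05 = 2.475
  Peer review 87 × 0.1 = 8.7
  Reading responses 76.5 × 0.14 = 10.71
  Quizzes 50 × 0.19 = 9.5
  Homework 64 × 0.28 = 17.92
  Discussion 62 × 0.08 = 4.96
  Term paper 87 × 0.1 = 8.7
  Lab reports 77.4 × 0.06 = 4.644
Sum = 67.609
67.609 is ≥ 67 and < 70 → D+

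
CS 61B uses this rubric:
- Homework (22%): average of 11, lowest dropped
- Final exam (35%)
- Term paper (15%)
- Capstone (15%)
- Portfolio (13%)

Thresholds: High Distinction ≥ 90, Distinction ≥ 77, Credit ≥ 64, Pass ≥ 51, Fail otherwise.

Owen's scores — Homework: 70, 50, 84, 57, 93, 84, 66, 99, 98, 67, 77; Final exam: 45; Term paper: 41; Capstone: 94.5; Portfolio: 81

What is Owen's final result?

Homework: drop 50 → average of remaining 10 = 795/10 = 79.5
Weighted total:
  Homework 79.5 × 0.22 = 17.49
  Final exam 45 × 0.35 = 15.75
  Term paper 41 × 0.15 = 6.15
  Capstone 94.5 × 0.15 = 14.175
  Portfolio 81 × 0.13 = 10.53
Sum = 64.095
64.095 is ≥ 64 and < 77 → Credit

Credit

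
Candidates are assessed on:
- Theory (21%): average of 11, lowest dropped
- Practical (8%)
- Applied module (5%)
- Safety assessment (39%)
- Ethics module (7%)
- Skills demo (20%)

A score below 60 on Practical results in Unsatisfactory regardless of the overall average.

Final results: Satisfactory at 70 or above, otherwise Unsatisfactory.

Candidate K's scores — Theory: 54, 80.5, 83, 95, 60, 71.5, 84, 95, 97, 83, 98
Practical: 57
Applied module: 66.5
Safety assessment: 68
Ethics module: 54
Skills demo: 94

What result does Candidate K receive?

Theory: drop 54 → average of remaining 10 = 847/10 = 84.7
Practical score 57 < 60: minimum not met.
Weighted total:
  Theory 84.7 × 0.21 = 17.787
  Practical 57 × 0.08 = 4.56
  Applied module 66.5 × 0.05 = 3.325
  Safety assessment 68 × 0.39 = 26.52
  Ethics module 54 × 0.07 = 3.78
  Skills demo 94 × 0.2 = 18.8
Sum = 74.772
Because the Practical minimum was not met, the result is Unsatisfactory.

Unsatisfactory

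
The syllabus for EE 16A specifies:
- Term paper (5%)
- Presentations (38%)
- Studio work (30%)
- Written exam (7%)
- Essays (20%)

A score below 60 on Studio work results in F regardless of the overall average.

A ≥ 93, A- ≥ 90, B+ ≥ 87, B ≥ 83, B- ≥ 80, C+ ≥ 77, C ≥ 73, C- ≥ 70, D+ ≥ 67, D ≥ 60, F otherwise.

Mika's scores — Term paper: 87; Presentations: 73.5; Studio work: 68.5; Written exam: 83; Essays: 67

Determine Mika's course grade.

Studio work score 68.5 ≥ 60: minimum met.
Weighted total:
  Term paper 87 × 0.05 = 4.35
  Presentations 73.5 × 0.38 = 27.93
  Studio work 68.5 × 0.3 = 20.55
  Written exam 83 × 0.07 = 5.81
  Essays 67 × 0.2 = 13.4
Sum = 72.04
72.04 is ≥ 70 and < 73 → C-

C-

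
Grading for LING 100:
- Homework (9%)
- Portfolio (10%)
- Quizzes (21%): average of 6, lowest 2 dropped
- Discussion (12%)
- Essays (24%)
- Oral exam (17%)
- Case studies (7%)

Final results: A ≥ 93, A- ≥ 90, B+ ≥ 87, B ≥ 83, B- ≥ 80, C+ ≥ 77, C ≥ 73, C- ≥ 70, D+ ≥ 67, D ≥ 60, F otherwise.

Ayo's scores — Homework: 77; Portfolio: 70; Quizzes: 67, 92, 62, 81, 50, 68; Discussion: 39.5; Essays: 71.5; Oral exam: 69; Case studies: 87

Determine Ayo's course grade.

D+

Quizzes: drop 50, 62 → average of remaining 4 = 308/4 = 77
Weighted total:
  Homework 77 × 0.09 = 6.93
  Portfolio 70 × 0.1 = 7
  Quizzes 77 × 0.21 = 16.17
  Discussion 39.5 × 0.12 = 4.74
  Essays 71.5 × 0.24 = 17.16
  Oral exam 69 × 0.17 = 11.73
  Case studies 87 × 0.07 = 6.09
Sum = 69.82
69.82 is ≥ 67 and < 70 → D+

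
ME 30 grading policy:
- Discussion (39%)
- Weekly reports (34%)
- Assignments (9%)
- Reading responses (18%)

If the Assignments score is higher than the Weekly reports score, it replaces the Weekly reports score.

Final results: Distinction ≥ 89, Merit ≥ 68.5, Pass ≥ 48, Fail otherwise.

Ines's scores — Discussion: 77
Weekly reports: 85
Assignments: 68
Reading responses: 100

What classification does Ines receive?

Merit

Assignments (68) ≤ Weekly reports (85), so Weekly reports stays at 85.
Weighted total:
  Discussion 77 × 0.39 = 30.03
  Weekly reports 85 × 0.34 = 28.9
  Assignments 68 × 0.09 = 6.12
  Reading responses 100 × 0.18 = 18
Sum = 83.05
83.05 is ≥ 68.5 and < 89 → Merit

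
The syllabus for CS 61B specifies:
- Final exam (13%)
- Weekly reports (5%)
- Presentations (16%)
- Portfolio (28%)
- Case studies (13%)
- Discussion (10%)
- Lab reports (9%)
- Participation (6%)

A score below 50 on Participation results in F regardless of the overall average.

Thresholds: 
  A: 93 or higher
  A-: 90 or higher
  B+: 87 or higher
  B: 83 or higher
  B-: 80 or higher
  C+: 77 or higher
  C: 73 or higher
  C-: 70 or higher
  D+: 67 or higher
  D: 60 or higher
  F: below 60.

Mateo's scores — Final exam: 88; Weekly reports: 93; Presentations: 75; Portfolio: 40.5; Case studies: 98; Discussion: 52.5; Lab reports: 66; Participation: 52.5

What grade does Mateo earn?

Participation score 52.5 ≥ 50: minimum met.
Weighted total:
  Final exam 88 × 0.13 = 11.44
  Weekly reports 93 × 0.05 = 4.65
  Presentations 75 × 0.16 = 12
  Portfolio 40.5 × 0.28 = 11.34
  Case studies 98 × 0.13 = 12.74
  Discussion 52.5 × 0.1 = 5.25
  Lab reports 66 × 0.09 = 5.94
  Participation 52.5 × 0.06 = 3.15
Sum = 66.51
66.51 is ≥ 60 and < 67 → D

D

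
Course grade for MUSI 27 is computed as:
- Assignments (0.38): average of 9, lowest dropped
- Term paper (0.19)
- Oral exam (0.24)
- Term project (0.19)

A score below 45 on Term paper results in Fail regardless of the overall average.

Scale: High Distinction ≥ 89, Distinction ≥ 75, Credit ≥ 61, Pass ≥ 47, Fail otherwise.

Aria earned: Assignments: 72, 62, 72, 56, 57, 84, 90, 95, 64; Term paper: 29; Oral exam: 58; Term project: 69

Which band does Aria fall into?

Assignments: drop 56 → average of remaining 8 = 596/8 = 74.5
Term paper score 29 < 45: minimum not met.
Weighted total:
  Assignments 74.5 × 0.38 = 28.31
  Term paper 29 × 0.19 = 5.51
  Oral exam 58 × 0.24 = 13.92
  Term project 69 × 0.19 = 13.11
Sum = 60.85
Because the Term paper minimum was not met, the result is Fail.

Fail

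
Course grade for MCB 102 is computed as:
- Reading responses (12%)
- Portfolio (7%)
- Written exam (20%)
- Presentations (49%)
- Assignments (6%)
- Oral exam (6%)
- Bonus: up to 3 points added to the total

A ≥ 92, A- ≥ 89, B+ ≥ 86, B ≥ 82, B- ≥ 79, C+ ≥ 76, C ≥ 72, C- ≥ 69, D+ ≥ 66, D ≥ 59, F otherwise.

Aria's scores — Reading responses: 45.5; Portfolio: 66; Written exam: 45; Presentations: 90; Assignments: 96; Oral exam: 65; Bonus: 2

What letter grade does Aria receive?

Weighted total:
  Reading responses 45.5 × 0.12 = 5.46
  Portfolio 66 × 0.07 = 4.62
  Written exam 45 × 0.2 = 9
  Presentations 90 × 0.49 = 44.1
  Assignments 96 × 0.06 = 5.76
  Oral exam 65 × 0.06 = 3.9
Sum = 72.84
Bonus: 72.84 + 2 = 74.84
74.84 is ≥ 72 and < 76 → C

C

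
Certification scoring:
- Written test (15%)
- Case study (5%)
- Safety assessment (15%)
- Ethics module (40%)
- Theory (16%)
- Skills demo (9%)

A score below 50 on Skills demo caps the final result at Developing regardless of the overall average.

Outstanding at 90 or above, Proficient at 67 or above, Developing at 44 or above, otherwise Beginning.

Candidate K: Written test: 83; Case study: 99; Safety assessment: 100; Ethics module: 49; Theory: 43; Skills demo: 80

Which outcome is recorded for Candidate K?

Developing

Skills demo score 80 ≥ 50: minimum met.
Weighted total:
  Written test 83 × 0.15 = 12.45
  Case study 99 × 0.05 = 4.95
  Safety assessment 100 × 0.15 = 15
  Ethics module 49 × 0.4 = 19.6
  Theory 43 × 0.16 = 6.88
  Skills demo 80 × 0.09 = 7.2
Sum = 66.08
66.08 is ≥ 44 and < 67 → Developing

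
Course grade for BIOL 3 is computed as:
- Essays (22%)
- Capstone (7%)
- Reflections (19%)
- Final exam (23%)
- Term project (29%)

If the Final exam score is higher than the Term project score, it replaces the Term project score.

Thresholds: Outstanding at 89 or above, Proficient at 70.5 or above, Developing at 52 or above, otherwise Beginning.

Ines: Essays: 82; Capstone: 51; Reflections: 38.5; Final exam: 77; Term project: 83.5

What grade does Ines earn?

Final exam (77) ≤ Term project (83.5), so Term project stays at 83.5.
Weighted total:
  Essays 82 × 0.22 = 18.04
  Capstone 51 × 0.07 = 3.57
  Reflections 38.5 × 0.19 = 7.315
  Final exam 77 × 0.23 = 17.71
  Term project 83.5 × 0.29 = 24.215
Sum = 70.85
70.85 is ≥ 70.5 and < 89 → Proficient

Proficient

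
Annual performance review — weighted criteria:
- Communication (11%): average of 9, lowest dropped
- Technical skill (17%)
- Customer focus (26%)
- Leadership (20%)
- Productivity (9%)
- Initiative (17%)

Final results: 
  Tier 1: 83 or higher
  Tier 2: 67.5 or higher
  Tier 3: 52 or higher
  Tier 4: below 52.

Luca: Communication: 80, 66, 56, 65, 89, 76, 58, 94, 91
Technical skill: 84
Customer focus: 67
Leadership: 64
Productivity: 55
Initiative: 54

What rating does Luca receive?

Tier 3

Communication: drop 56 → average of remaining 8 = 619/8 = 77.375
Weighted total:
  Communication 77.375 × 0.11 = 8.51125
  Technical skill 84 × 0.17 = 14.28
  Customer focus 67 × 0.26 = 17.42
  Leadership 64 × 0.2 = 12.8
  Productivity 55 × 0.09 = 4.95
  Initiative 54 × 0.17 = 9.18
Sum = 67.14125
67.14125 is ≥ 52 and < 67.5 → Tier 3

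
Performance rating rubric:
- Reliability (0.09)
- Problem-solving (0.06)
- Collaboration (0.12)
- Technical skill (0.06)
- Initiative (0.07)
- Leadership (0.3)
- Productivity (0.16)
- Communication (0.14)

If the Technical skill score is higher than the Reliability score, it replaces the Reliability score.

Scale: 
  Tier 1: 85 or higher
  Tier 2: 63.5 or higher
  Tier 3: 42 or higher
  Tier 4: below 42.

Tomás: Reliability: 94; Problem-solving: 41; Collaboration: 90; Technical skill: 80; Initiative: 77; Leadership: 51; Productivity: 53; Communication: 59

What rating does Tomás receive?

Tier 2

Technical skill (80) ≤ Reliability (94), so Reliability stays at 94.
Weighted total:
  Reliability 94 × 0.09 = 8.46
  Problem-solving 41 × 0.06 = 2.46
  Collaboration 90 × 0.12 = 10.8
  Technical skill 80 × 0.06 = 4.8
  Initiative 77 × 0.07 = 5.39
  Leadership 51 × 0.3 = 15.3
  Productivity 53 × 0.16 = 8.48
  Communication 59 × 0.14 = 8.26
Sum = 63.95
63.95 is ≥ 63.5 and < 85 → Tier 2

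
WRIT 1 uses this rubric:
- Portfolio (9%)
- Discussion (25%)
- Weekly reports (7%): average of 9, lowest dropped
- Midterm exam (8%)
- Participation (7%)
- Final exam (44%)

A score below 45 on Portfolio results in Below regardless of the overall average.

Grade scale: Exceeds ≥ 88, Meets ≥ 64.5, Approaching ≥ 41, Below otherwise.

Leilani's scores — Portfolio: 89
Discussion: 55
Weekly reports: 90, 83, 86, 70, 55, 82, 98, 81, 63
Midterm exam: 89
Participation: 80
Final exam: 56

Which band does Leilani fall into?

Weekly reports: drop 55 → average of remaining 8 = 653/8 = 81.625
Portfolio score 89 ≥ 45: minimum met.
Weighted total:
  Portfolio 89 × 0.09 = 8.01
  Discussion 55 × 0.25 = 13.75
  Weekly reports 81.625 × 0.07 = 5.71375
  Midterm exam 89 × 0.08 = 7.12
  Participation 80 × 0.07 = 5.6
  Final exam 56 × 0.44 = 24.64
Sum = 64.83375
64.83375 is ≥ 64.5 and < 88 → Meets

Meets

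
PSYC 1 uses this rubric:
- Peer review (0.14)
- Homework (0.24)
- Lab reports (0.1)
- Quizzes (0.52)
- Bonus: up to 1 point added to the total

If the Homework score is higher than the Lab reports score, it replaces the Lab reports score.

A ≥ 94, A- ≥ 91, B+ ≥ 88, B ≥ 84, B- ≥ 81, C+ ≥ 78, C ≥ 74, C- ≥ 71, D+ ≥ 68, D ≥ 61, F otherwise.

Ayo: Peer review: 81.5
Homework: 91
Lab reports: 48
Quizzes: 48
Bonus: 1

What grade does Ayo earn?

D+

Homework (91) > Lab reports (48), so Lab reports counts as 91.
Weighted total:
  Peer review 81.5 × 0.14 = 11.41
  Homework 91 × 0.24 = 21.84
  Lab reports 91 × 0.1 = 9.1
  Quizzes 48 × 0.52 = 24.96
Sum = 67.31
Bonus: 67.31 + 1 = 68.31
68.31 is ≥ 68 and < 71 → D+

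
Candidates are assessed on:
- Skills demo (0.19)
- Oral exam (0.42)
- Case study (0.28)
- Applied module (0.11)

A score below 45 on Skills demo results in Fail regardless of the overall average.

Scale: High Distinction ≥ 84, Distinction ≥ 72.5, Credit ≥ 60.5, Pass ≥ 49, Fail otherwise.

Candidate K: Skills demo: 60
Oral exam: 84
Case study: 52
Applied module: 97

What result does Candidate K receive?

Credit

Skills demo score 60 ≥ 45: minimum met.
Weighted total:
  Skills demo 60 × 0.19 = 11.4
  Oral exam 84 × 0.42 = 35.28
  Case study 52 × 0.28 = 14.56
  Applied module 97 × 0.11 = 10.67
Sum = 71.91
71.91 is ≥ 60.5 and < 72.5 → Credit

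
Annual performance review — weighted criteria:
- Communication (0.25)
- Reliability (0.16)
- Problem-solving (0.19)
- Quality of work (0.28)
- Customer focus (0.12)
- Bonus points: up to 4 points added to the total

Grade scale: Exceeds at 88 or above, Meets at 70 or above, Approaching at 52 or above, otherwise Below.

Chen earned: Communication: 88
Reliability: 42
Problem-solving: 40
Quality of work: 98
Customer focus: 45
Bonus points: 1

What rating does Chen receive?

Weighted total:
  Communication 88 × 0.25 = 22
  Reliability 42 × 0.16 = 6.72
  Problem-solving 40 × 0.19 = 7.6
  Quality of work 98 × 0.28 = 27.44
  Customer focus 45 × 0.12 = 5.4
Sum = 69.16
Bonus points: 69.16 + 1 = 70.16
70.16 is ≥ 70 and < 88 → Meets

Meets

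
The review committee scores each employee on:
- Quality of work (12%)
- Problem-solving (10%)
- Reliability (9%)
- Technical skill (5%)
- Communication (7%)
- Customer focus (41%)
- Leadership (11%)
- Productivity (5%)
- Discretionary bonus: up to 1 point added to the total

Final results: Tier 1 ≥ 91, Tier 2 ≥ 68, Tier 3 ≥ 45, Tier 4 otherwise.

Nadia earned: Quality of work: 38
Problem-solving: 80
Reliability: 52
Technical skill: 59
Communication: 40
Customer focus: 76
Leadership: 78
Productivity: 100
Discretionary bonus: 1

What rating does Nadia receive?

Tier 2

Weighted total:
  Quality of work 38 × 0.12 = 4.56
  Problem-solving 80 × 0.1 = 8
  Reliability 52 × 0.09 = 4.68
  Technical skill 59 × 0.05 = 2.95
  Communication 40 × 0.07 = 2.8
  Customer focus 76 × 0.41 = 31.16
  Leadership 78 × 0.11 = 8.58
  Productivity 100 × 0.05 = 5
Sum = 67.73
Discretionary bonus: 67.73 + 1 = 68.73
68.73 is ≥ 68 and < 91 → Tier 2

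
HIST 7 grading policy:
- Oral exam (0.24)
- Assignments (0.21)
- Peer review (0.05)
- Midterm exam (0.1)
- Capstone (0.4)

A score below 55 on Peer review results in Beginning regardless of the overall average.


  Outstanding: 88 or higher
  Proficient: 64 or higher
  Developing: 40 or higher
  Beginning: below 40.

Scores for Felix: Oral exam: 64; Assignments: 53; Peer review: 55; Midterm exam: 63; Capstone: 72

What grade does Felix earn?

Peer review score 55 ≥ 55: minimum met.
Weighted total:
  Oral exam 64 × 0.24 = 15.36
  Assignments 53 × 0.21 = 11.13
  Peer review 55 × 0.05 = 2.75
  Midterm exam 63 × 0.1 = 6.3
  Capstone 72 × 0.4 = 28.8
Sum = 64.34
64.34 is ≥ 64 and < 88 → Proficient

Proficient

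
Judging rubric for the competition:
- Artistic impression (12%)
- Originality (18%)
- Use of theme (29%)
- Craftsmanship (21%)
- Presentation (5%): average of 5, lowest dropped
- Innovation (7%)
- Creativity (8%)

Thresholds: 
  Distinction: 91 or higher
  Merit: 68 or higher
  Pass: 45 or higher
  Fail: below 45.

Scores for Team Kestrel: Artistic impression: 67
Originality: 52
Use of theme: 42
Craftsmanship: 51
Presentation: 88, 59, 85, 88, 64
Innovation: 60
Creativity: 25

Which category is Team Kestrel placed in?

Pass

Presentation: drop 59 → average of remaining 4 = 325/4 = 81.25
Weighted total:
  Artistic impression 67 × 0.12 = 8.04
  Originality 52 × 0.18 = 9.36
  Use of theme 42 × 0.29 = 12.18
  Craftsmanship 51 × 0.21 = 10.71
  Presentation 81.25 × 0.05 = 4.0625
  Innovation 60 × 0.07 = 4.2
  Creativity 25 × 0.08 = 2
Sum = 50.5525
50.5525 is ≥ 45 and < 68 → Pass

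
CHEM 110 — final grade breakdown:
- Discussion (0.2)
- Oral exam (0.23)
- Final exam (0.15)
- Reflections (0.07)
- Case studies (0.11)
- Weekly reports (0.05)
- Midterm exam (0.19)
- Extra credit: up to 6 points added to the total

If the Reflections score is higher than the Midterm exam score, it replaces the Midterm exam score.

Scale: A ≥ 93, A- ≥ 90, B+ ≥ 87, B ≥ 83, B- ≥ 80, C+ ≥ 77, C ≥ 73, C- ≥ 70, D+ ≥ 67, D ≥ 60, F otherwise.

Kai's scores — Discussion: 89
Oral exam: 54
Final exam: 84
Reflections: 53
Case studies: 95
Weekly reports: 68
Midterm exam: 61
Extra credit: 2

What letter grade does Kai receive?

Reflections (53) ≤ Midterm exam (61), so Midterm exam stays at 61.
Weighted total:
  Discussion 89 × 0.2 = 17.8
  Oral exam 54 × 0.23 = 12.42
  Final exam 84 × 0.15 = 12.6
  Reflections 53 × 0.07 = 3.71
  Case studies 95 × 0.11 = 10.45
  Weekly reports 68 × 0.05 = 3.4
  Midterm exam 61 × 0.19 = 11.59
Sum = 71.97
Extra credit: 71.97 + 2 = 73.97
73.97 is ≥ 73 and < 77 → C

C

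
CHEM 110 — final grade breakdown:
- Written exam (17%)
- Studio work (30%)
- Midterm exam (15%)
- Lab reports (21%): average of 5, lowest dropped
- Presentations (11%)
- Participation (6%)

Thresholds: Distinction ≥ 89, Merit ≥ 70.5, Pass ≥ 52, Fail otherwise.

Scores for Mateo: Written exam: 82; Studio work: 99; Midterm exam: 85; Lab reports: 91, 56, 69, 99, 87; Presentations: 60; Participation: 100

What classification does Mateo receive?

Merit

Lab reports: drop 56 → average of remaining 4 = 346/4 = 86.5
Weighted total:
  Written exam 82 × 0.17 = 13.94
  Studio work 99 × 0.3 = 29.7
  Midterm exam 85 × 0.15 = 12.75
  Lab reports 86.5 × 0.21 = 18.165
  Presentations 60 × 0.11 = 6.6
  Participation 100 × 0.06 = 6
Sum = 87.155
87.155 is ≥ 70.5 and < 89 → Merit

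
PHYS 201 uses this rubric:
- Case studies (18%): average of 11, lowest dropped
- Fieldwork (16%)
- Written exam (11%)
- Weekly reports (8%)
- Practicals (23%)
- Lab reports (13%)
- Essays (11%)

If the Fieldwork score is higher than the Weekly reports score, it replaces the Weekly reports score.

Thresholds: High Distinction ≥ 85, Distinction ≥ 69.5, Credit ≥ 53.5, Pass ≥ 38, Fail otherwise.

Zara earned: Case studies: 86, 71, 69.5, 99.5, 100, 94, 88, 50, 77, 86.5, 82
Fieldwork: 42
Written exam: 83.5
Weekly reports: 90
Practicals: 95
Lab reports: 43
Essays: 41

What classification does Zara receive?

Distinction

Case studies: drop 50 → average of remaining 10 = 853.5/10 = 85.35
Fieldwork (42) ≤ Weekly reports (90), so Weekly reports stays at 90.
Weighted total:
  Case studies 85.35 × 0.18 = 15.363
  Fieldwork 42 × 0.16 = 6.72
  Written exam 83.5 × 0.11 = 9.185
  Weekly reports 90 × 0.08 = 7.2
  Practicals 95 × 0.23 = 21.85
  Lab reports 43 × 0.13 = 5.59
  Essays 41 × 0.11 = 4.51
Sum = 70.418
70.418 is ≥ 69.5 and < 85 → Distinction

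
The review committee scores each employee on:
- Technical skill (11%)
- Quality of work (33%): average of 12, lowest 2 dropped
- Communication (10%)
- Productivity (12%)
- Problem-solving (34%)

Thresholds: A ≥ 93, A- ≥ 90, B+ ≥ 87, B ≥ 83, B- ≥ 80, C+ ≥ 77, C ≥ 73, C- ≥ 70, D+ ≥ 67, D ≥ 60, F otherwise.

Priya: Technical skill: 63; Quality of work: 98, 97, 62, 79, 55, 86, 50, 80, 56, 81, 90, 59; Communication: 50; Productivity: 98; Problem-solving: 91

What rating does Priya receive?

B-

Quality of work: drop 50, 55 → average of remaining 10 = 788/10 = 78.8
Weighted total:
  Technical skill 63 × 0.11 = 6.93
  Quality of work 78.8 × 0.33 = 26.004
  Communication 50 × 0.1 = 5
  Productivity 98 × 0.12 = 11.76
  Problem-solving 91 × 0.34 = 30.94
Sum = 80.634
80.634 is ≥ 80 and < 83 → B-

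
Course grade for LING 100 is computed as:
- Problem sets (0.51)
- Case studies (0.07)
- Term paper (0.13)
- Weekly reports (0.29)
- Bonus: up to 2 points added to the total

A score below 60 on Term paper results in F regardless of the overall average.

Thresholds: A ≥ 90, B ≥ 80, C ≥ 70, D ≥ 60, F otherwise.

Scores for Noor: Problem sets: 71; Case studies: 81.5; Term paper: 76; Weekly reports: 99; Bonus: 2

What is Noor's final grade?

B

Term paper score 76 ≥ 60: minimum met.
Weighted total:
  Problem sets 71 × 0.51 = 36.21
  Case studies 81.5 × 0.07 = 5.705
  Term paper 76 × 0.13 = 9.88
  Weekly reports 99 × 0.29 = 28.71
Sum = 80.505
Bonus: 80.505 + 2 = 82.505
82.505 is ≥ 80 and < 90 → B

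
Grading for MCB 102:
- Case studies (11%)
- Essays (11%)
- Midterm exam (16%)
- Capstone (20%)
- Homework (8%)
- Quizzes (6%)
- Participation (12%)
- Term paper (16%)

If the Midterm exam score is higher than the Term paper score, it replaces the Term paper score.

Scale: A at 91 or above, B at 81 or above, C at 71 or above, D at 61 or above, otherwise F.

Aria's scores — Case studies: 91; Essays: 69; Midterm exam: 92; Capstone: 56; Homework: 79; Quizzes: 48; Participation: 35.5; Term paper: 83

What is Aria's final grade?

C

Midterm exam (92) > Term paper (83), so Term paper counts as 92.
Weighted total:
  Case studies 91 × 0.11 = 10.01
  Essays 69 × 0.11 = 7.59
  Midterm exam 92 × 0.16 = 14.72
  Capstone 56 × 0.2 = 11.2
  Homework 79 × 0.08 = 6.32
  Quizzes 48 × 0.06 = 2.88
  Participation 35.5 × 0.12 = 4.26
  Term paper 92 × 0.16 = 14.72
Sum = 71.7
71.7 is ≥ 71 and < 81 → C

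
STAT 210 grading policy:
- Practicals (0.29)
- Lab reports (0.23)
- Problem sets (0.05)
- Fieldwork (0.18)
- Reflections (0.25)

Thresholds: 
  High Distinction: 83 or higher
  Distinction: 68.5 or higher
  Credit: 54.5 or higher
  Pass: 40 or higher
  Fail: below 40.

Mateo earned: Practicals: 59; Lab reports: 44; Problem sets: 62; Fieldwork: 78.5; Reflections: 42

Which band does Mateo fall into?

Weighted total:
  Practicals 59 × 0.29 = 17.11
  Lab reports 44 × 0.23 = 10.12
  Problem sets 62 × 0.05 = 3.1
  Fieldwork 78.5 × 0.18 = 14.13
  Reflections 42 × 0.25 = 10.5
Sum = 54.96
54.96 is ≥ 54.5 and < 68.5 → Credit

Credit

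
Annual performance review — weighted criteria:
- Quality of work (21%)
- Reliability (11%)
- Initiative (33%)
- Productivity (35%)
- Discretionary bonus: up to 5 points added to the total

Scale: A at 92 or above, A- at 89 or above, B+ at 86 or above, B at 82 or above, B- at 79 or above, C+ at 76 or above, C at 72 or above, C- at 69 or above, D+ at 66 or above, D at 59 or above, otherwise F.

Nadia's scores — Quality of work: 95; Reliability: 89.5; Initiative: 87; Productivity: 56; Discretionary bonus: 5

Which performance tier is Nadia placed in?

B

Weighted total:
  Quality of work 95 × 0.21 = 19.95
  Reliability 89.5 × 0.11 = 9.845
  Initiative 87 × 0.33 = 28.71
  Productivity 56 × 0.35 = 19.6
Sum = 78.105
Discretionary bonus: 78.105 + 5 = 83.105
83.105 is ≥ 82 and < 86 → B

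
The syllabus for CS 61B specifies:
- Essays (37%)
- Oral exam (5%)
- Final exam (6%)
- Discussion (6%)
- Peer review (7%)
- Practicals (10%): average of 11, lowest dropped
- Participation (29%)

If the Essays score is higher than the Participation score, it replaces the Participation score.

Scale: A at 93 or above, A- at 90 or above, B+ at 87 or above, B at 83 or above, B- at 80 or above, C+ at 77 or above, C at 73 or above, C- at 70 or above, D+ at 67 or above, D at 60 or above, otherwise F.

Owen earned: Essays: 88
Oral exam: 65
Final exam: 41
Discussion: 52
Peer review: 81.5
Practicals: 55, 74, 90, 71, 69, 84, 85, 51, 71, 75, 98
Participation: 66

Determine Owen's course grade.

B-

Practicals: drop 51 → average of remaining 10 = 772/10 = 77.2
Essays (88) > Participation (66), so Participation counts as 88.
Weighted total:
  Essays 88 × 0.37 = 32.56
  Oral exam 65 × 0.05 = 3.25
  Final exam 41 × 0.06 = 2.46
  Discussion 52 × 0.06 = 3.12
  Peer review 81.5 × 0.07 = 5.705
  Practicals 77.2 × 0.1 = 7.72
  Participation 88 × 0.29 = 25.52
Sum = 80.335
80.335 is ≥ 80 and < 83 → B-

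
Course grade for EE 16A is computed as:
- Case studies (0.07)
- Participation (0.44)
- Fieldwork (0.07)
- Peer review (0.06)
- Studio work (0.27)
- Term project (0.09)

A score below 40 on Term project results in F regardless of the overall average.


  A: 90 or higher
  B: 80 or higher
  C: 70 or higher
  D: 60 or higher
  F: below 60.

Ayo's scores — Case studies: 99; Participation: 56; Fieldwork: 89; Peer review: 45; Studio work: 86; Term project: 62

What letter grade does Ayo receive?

D

Term project score 62 ≥ 40: minimum met.
Weighted total:
  Case studies 99 × 0.07 = 6.93
  Participation 56 × 0.44 = 24.64
  Fieldwork 89 × 0.07 = 6.23
  Peer review 45 × 0.06 = 2.7
  Studio work 86 × 0.27 = 23.22
  Term project 62 × 0.09 = 5.58
Sum = 69.3
69.3 is ≥ 60 and < 70 → D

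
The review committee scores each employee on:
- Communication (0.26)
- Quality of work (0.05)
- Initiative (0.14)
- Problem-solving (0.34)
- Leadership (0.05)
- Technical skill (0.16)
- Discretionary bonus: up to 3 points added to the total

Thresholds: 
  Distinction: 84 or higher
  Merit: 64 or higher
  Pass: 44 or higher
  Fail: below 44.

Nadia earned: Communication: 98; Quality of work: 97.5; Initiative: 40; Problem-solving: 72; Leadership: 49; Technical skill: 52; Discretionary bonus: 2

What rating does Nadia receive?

Weighted total:
  Communication 98 × 0.26 = 25.48
  Quality of work 97.5 × 0.05 = 4.875
  Initiative 40 × 0.14 = 5.6
  Problem-solving 72 × 0.34 = 24.48
  Leadership 49 × 0.05 = 2.45
  Technical skill 52 × 0.16 = 8.32
Sum = 71.205
Discretionary bonus: 71.205 + 2 = 73.205
73.205 is ≥ 64 and < 84 → Merit

Merit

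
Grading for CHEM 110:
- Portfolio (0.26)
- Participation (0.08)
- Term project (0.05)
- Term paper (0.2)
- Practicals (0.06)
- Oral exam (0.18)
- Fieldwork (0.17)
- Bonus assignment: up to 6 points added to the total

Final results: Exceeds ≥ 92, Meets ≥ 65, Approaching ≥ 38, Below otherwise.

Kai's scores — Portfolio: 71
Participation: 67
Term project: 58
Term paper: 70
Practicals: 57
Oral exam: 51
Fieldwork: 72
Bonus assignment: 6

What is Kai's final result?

Weighted total:
  Portfolio 71 × 0.26 = 18.46
  Participation 67 × 0.08 = 5.36
  Term project 58 × 0.05 = 2.9
  Term paper 70 × 0.2 = 14
  Practicals 57 × 0.06 = 3.42
  Oral exam 51 × 0.18 = 9.18
  Fieldwork 72 × 0.17 = 12.24
Sum = 65.56
Bonus assignment: 65.56 + 6 = 71.56
71.56 is ≥ 65 and < 92 → Meets

Meets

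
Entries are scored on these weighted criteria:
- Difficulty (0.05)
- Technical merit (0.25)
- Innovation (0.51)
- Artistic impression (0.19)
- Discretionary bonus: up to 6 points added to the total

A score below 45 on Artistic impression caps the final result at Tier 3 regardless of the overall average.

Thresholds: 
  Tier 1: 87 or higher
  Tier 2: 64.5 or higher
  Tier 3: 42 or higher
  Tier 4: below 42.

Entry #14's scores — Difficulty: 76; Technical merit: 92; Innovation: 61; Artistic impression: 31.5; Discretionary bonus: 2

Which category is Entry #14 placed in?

Artistic impression score 31.5 < 45: minimum not met.
Weighted total:
  Difficulty 76 × 0.05 = 3.8
  Technical merit 92 × 0.25 = 23
  Innovation 61 × 0.51 = 31.11
  Artistic impression 31.5 × 0.19 = 5.985
Sum = 63.895
Discretionary bonus: 63.895 + 2 = 65.895
65.895 would be Tier 2; cap at Tier 3 applies → Tier 3.

Tier 3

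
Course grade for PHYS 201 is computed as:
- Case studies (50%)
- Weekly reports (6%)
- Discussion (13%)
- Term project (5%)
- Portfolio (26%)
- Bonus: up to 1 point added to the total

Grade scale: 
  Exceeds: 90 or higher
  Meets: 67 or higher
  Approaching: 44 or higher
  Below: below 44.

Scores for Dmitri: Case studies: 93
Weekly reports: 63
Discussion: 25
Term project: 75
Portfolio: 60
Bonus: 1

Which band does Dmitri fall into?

Meets

Weighted total:
  Case studies 93 × 0.5 = 46.5
  Weekly reports 63 × 0.06 = 3.78
  Discussion 25 × 0.13 = 3.25
  Term project 75 × 0.05 = 3.75
  Portfolio 60 × 0.26 = 15.6
Sum = 72.88
Bonus: 72.88 + 1 = 73.88
73.88 is ≥ 67 and < 90 → Meets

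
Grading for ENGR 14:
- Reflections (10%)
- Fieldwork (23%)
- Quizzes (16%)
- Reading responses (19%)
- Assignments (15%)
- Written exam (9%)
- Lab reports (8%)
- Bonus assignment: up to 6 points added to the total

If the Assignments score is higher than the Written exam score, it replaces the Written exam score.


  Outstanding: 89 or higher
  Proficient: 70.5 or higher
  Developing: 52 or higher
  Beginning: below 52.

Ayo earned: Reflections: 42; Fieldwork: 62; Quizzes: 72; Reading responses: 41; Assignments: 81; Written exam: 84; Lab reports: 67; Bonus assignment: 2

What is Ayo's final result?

Assignments (81) ≤ Written exam (84), so Written exam stays at 84.
Weighted total:
  Reflections 42 × 0.1 = 4.2
  Fieldwork 62 × 0.23 = 14.26
  Quizzes 72 × 0.16 = 11.52
  Reading responses 41 × 0.19 = 7.79
  Assignments 81 × 0.15 = 12.15
  Written exam 84 × 0.09 = 7.56
  Lab reports 67 × 0.08 = 5.36
Sum = 62.84
Bonus assignment: 62.84 + 2 = 64.84
64.84 is ≥ 52 and < 70.5 → Developing

Developing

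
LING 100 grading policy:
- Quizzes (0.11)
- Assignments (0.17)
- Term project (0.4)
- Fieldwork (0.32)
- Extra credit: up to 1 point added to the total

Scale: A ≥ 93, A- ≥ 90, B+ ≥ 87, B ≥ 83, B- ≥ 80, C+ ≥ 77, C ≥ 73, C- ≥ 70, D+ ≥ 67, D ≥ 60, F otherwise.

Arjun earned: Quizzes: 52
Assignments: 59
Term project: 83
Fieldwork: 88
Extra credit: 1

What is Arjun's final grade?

Weighted total:
  Quizzes 52 × 0.11 = 5.72
  Assignments 59 × 0.17 = 10.03
  Term project 83 × 0.4 = 33.2
  Fieldwork 88 × 0.32 = 28.16
Sum = 77.11
Extra credit: 77.11 + 1 = 78.11
78.11 is ≥ 77 and < 80 → C+

C+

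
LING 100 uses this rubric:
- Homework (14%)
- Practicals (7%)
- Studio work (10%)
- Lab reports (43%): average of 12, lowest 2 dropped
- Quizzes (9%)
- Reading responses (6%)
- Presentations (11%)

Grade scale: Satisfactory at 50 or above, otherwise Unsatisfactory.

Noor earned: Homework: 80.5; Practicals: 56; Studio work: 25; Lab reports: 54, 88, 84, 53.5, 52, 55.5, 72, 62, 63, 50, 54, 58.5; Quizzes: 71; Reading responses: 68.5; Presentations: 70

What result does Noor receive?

Lab reports: drop 50, 52 → average of remaining 10 = 644.5/10 = 64.45
Weighted total:
  Homework 80.5 × 0.14 = 11.27
  Practicals 56 × 0.07 = 3.92
  Studio work 25 × 0.1 = 2.5
  Lab reports 64.45 × 0.43 = 27.7135
  Quizzes 71 × 0.09 = 6.39
  Reading responses 68.5 × 0.06 = 4.11
  Presentations 70 × 0.11 = 7.7
Sum = 63.6035
63.6035 ≥ 50 → Satisfactory

Satisfactory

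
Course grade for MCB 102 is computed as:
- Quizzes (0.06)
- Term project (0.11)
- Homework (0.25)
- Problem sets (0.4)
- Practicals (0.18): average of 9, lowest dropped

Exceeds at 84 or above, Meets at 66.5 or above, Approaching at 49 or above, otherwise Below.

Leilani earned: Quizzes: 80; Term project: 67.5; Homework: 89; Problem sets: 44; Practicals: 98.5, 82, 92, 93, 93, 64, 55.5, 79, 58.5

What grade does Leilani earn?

Practicals: drop 55.5 → average of remaining 8 = 660/8 = 82.5
Weighted total:
  Quizzes 80 × 0.06 = 4.8
  Term project 67.5 × 0.11 = 7.425
  Homework 89 × 0.25 = 22.25
  Problem sets 44 × 0.4 = 17.6
  Practicals 82.5 × 0.18 = 14.85
Sum = 66.925
66.925 is ≥ 66.5 and < 84 → Meets

Meets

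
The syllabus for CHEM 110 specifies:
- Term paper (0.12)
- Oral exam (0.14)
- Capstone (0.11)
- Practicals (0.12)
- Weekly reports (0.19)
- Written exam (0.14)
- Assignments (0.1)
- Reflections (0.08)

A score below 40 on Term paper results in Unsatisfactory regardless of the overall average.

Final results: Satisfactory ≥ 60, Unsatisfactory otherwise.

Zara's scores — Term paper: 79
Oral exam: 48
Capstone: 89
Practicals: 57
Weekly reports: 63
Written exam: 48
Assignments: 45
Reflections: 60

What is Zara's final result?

Satisfactory

Term paper score 79 ≥ 40: minimum met.
Weighted total:
  Term paper 79 × 0.12 = 9.48
  Oral exam 48 × 0.14 = 6.72
  Capstone 89 × 0.11 = 9.79
  Practicals 57 × 0.12 = 6.84
  Weekly reports 63 × 0.19 = 11.97
  Written exam 48 × 0.14 = 6.72
  Assignments 45 × 0.1 = 4.5
  Reflections 60 × 0.08 = 4.8
Sum = 60.82
60.82 ≥ 60 → Satisfactory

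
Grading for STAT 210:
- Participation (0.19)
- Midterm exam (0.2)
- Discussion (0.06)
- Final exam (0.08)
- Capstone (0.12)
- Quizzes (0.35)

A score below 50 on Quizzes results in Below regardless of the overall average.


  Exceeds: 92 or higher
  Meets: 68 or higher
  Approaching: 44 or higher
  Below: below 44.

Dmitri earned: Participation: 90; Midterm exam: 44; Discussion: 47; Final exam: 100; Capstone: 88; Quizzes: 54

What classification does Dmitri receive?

Quizzes score 54 ≥ 50: minimum met.
Weighted total:
  Participation 90 × 0.19 = 17.1
  Midterm exam 44 × 0.2 = 8.8
  Discussion 47 × 0.06 = 2.82
  Final exam 100 × 0.08 = 8
  Capstone 88 × 0.12 = 10.56
  Quizzes 54 × 0.35 = 18.9
Sum = 66.18
66.18 is ≥ 44 and < 68 → Approaching

Approaching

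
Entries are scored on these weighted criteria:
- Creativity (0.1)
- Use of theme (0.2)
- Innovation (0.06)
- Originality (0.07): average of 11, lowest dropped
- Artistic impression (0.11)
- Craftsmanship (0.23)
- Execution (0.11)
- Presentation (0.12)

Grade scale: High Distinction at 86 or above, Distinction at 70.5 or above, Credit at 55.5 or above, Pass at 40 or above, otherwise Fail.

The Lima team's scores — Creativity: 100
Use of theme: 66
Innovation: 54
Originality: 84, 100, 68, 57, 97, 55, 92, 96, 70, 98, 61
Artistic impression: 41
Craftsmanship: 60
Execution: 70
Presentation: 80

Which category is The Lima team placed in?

Originality: drop 55 → average of remaining 10 = 823/10 = 82.3
Weighted total:
  Creativity 100 × 0.1 = 10
  Use of theme 66 × 0.2 = 13.2
  Innovation 54 × 0.06 = 3.24
  Originality 82.3 × 0.07 = 5.761
  Artistic impression 41 × 0.11 = 4.51
  Craftsmanship 60 × 0.23 = 13.8
  Execution 70 × 0.11 = 7.7
  Presentation 80 × 0.12 = 9.6
Sum = 67.811
67.811 is ≥ 55.5 and < 70.5 → Credit

Credit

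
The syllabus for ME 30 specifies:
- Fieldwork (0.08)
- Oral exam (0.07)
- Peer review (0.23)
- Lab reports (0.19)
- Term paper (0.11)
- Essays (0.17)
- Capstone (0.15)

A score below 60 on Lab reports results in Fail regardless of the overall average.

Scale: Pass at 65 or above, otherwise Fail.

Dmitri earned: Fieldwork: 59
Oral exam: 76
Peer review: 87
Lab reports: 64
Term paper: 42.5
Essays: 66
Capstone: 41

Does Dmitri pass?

Fail

Lab reports score 64 ≥ 60: minimum met.
Weighted total:
  Fieldwork 59 × 0.08 = 4.72
  Oral exam 76 × 0.07 = 5.32
  Peer review 87 × 0.23 = 20.01
  Lab reports 64 × 0.19 = 12.16
  Term paper 42.5 × 0.11 = 4.675
  Essays 66 × 0.17 = 11.22
  Capstone 41 × 0.15 = 6.15
Sum = 64.255
64.255 < 65 → Fail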